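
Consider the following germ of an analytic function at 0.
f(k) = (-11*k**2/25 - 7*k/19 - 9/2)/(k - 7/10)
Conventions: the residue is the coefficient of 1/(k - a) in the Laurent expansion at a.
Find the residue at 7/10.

The residue is -236241/47500.

At the order-1 pole 7/10 set g(k) = (k - (7/10))*f(k) = -11*k**2/25 - 7*k/19 - 9/2.
Simple pole: residue = g(a) at a = 7/10, which is -236241/47500.


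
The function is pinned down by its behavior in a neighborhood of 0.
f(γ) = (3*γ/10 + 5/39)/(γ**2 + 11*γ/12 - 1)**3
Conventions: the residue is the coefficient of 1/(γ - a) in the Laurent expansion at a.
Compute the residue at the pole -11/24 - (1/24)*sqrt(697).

The factor γ**2 + 11*γ/12 - 1 splits as (γ - a)(γ - a') with a = -11/24 - (1/24)*sqrt(697), a' = -11/24 + (1/24)*sqrt(697). At the order-3 pole a set g(γ) = (γ - a)^3*f(γ) = [3*γ/10 + 5/39] / (γ - a')^3.
Order-3 pole: residue = g''(a)/2; g''(-11/24 - (1/24)*sqrt(697)) = (1804032/22009576745)*sqrt(697), so the residue is (902016/22009576745)*sqrt(697).

The residue is (902016/22009576745)*sqrt(697).


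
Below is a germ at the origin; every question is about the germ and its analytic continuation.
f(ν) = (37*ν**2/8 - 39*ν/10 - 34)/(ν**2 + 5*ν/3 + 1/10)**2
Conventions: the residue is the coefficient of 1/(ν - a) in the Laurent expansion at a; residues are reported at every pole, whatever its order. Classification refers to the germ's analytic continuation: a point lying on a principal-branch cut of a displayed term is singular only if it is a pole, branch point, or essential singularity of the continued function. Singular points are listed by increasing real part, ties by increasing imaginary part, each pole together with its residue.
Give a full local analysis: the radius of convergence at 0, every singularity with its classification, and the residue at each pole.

Radius of convergence at 0: 5/6 - (1/30)*sqrt(535).
At -5/6 - (1/30)*sqrt(535): a pole of order 2; residue -(65421/91592)*sqrt(535).
At -5/6 + (1/30)*sqrt(535): a pole of order 2; residue (65421/91592)*sqrt(535).

Denominator factor (ν**2 + 5*ν/3 + 1/10)^2: discriminant 107/45, real irrational roots -5/6 + (1/30)*sqrt(535) and -5/6 - (1/30)*sqrt(535); poles of order 2, moduli 5/6 - (1/30)*sqrt(535) and 5/6 + (1/30)*sqrt(535).
The radius of convergence is the smallest modulus among the singular points: 5/6 - (1/30)*sqrt(535).
The factor ν**2 + 5*ν/3 + 1/10 splits as (ν - a)(ν - a') with a = -5/6 - (1/30)*sqrt(535), a' = -5/6 + (1/30)*sqrt(535). At the order-2 pole a set g(ν) = (ν - a)^2*f(ν) = [37*ν**2/8 - 39*ν/10 - 34] / (ν - a')^2.
Order-2 pole: residue = g'(a); g'(-5/6 - (1/30)*sqrt(535)) = -(65421/91592)*sqrt(535), so the residue is -(65421/91592)*sqrt(535).
The factor ν**2 + 5*ν/3 + 1/10 splits as (ν - a)(ν - a') with a = -5/6 + (1/30)*sqrt(535), a' = -5/6 - (1/30)*sqrt(535). At the order-2 pole a set g(ν) = (ν - a)^2*f(ν) = [37*ν**2/8 - 39*ν/10 - 34] / (ν - a')^2.
Order-2 pole: residue = g'(a); g'(-5/6 + (1/30)*sqrt(535)) = (65421/91592)*sqrt(535), so the residue is (65421/91592)*sqrt(535).
List the singular points by increasing real part (a conjugate pair: the negative imaginary part first).


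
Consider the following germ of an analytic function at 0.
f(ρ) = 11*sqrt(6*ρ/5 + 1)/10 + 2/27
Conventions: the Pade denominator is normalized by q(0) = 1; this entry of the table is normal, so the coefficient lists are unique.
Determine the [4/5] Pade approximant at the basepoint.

Taylor coefficients needed (expand at 0): a_0 = 317/270, a_1 = 33/50, a_2 = -99/500, a_3 = 297/2500, a_4 = -891/10000, a_5 = 18711/250000, a_6 = -168399/2500000, a_7 = 793881/12500000, a_8 = -30961359/500000000, a_9 = 30961359/500000000.
Write the denominator as Q(ρ) = 1 + q1*ρ + q2*ρ^2 + q3*ρ^3 + q4*ρ^4 + q5*ρ^5. Requiring Q*f - P = O(ρ^10) with deg P <= 4 kills the coefficients of ρ^5..ρ^9 in Q*f:
  ρ^5: a_5 + q1*a_4 + q2*a_3 + q3*a_2 + q4*a_1 + q5*a_0 = 0, i.e. 18711/250000 + (-891/10000)*q1 + (297/2500)*q2 + (-99/500)*q3 + (33/50)*q4 + (317/270)*q5 = 0.
  ρ^6: a_6 + q1*a_5 + q2*a_4 + q3*a_3 + q4*a_2 + q5*a_1 = 0, i.e. -168399/2500000 + (18711/250000)*q1 + (-891/10000)*q2 + (297/2500)*q3 + (-99/500)*q4 + (33/50)*q5 = 0.
  ρ^7: a_7 + q1*a_6 + q2*a_5 + q3*a_4 + q4*a_3 + q5*a_2 = 0, i.e. 793881/12500000 + (-168399/2500000)*q1 + (18711/250000)*q2 + (-891/10000)*q3 + (297/2500)*q4 + (-99/500)*q5 = 0.
  ρ^8: a_8 + q1*a_7 + q2*a_6 + q3*a_5 + q4*a_4 + q5*a_3 = 0, i.e. -30961359/500000000 + (793881/12500000)*q1 + (-168399/2500000)*q2 + (18711/250000)*q3 + (-891/10000)*q4 + (297/2500)*q5 = 0.
  ρ^9: a_9 + q1*a_8 + q2*a_7 + q3*a_6 + q4*a_5 + q5*a_4 = 0, i.e. 30961359/500000000 + (-30961359/500000000)*q1 + (793881/12500000)*q2 + (-168399/2500000)*q3 + (18711/250000)*q4 + (-891/10000)*q5 = 0.
Solving this linear system: q1 = 6285/2693, q2 = 94311/53860, q3 = 24273/53860, q4 = 24381/1077200, q5 = -72171/134650000.
The numerator is Q*f truncated at degree 4: P0 = a_0 = 317/270; P1 = a_1 + q1*a_0 = 2060198/605925; P2 = a_2 + q1*a_1 + q2*a_0 = 9151291/2693000; P3 = a_3 + q1*a_2 + q2*a_1 + q3*a_0 = 9031691/6732500; P4 = a_4 + q1*a_3 + q2*a_2 + q3*a_1 + q4*a_0 = 8912091/53860000.

The Pade approximant has numerator coefficients [317/270, 2060198/605925, 9151291/2693000, 9031691/6732500, 8912091/53860000]; denominator coefficients [1, 6285/2693, 94311/53860, 24273/53860, 24381/1077200, -72171/134650000].


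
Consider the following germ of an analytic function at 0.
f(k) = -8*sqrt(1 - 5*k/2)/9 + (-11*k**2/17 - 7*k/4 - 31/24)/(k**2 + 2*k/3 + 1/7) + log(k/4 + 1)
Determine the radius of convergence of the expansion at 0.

The radius of convergence is (1/7)*sqrt(7).

Denominator factor (k**2 + 2*k/3 + 1/7): discriminant -8/63, complex-conjugate roots (-1/3) + ((1/21)*sqrt(14))*i and (-1/3) - ((1/21)*sqrt(14))*i; poles of order 1, moduli (1/7)*sqrt(7) and (1/7)*sqrt(7).
Branch term (-8/9)*sqrt(1 - k/(2/5)): its argument vanishes at k = 2/5, a square-root branch point, modulus 2/5.
Branch term (1)*log(1 - k/(-4)): its argument vanishes at k = -4, a logarithmic branch point, modulus 4.
The radius of convergence is the smallest modulus among the singular points: (1/7)*sqrt(7).


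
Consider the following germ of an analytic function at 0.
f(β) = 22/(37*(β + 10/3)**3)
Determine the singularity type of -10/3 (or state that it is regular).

The point is a pole of order 3.

The denominator factor β + 10/3 vanishes at -10/3 and appears to the power 3; the numerator there equals 22/37, nonzero, and no other factor vanishes.
Hence a pole whose order is the multiplicity, 3.


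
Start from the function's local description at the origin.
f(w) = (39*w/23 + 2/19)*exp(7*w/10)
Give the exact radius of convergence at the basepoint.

The radius of convergence is infinite.

The factor exp(7*w/10) is entire and contributes no finite singular point.
The polynomial part has no poles.
No finite singular points: the Taylor series at 0 converges everywhere.


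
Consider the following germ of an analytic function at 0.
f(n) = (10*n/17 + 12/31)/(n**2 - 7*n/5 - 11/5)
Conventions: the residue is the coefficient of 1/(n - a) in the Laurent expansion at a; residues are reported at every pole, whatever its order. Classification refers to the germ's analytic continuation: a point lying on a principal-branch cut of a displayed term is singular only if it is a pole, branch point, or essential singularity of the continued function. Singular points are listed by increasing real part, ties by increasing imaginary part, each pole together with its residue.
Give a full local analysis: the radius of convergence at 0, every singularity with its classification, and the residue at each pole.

Radius of convergence at 0: -7/10 + (1/10)*sqrt(269).
At 7/10 - (1/10)*sqrt(269): a pole of order 1; residue 5/17 - (2105/141763)*sqrt(269).
At 7/10 + (1/10)*sqrt(269): a pole of order 1; residue 5/17 + (2105/141763)*sqrt(269).

Denominator factor (n**2 - 7*n/5 - 11/5): discriminant 269/25, real irrational roots 7/10 + (1/10)*sqrt(269) and 7/10 - (1/10)*sqrt(269); poles of order 1, moduli 7/10 + (1/10)*sqrt(269) and -7/10 + (1/10)*sqrt(269).
The radius of convergence is the smallest modulus among the singular points: -7/10 + (1/10)*sqrt(269).
The factor n**2 - 7*n/5 - 11/5 splits as (n - a)(n - a') with a = 7/10 - (1/10)*sqrt(269), a' = 7/10 + (1/10)*sqrt(269). At the order-1 pole a set g(n) = (n - a)*f(n) = [10*n/17 + 12/31] / (n - a').
Simple pole: residue = g(a) at a = 7/10 - (1/10)*sqrt(269), which is 5/17 - (2105/141763)*sqrt(269).
The factor n**2 - 7*n/5 - 11/5 splits as (n - a)(n - a') with a = 7/10 + (1/10)*sqrt(269), a' = 7/10 - (1/10)*sqrt(269). At the order-1 pole a set g(n) = (n - a)*f(n) = [10*n/17 + 12/31] / (n - a').
Simple pole: residue = g(a) at a = 7/10 + (1/10)*sqrt(269), which is 5/17 + (2105/141763)*sqrt(269).
List the singular points by increasing real part (a conjugate pair: the negative imaginary part first).


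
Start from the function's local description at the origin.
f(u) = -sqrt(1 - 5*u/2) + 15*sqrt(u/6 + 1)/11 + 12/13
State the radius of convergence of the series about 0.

The radius of convergence is 2/5.

Branch term (15/11)*sqrt(1 - u/(-6)): its argument vanishes at u = -6, a square-root branch point, modulus 6.
Branch term (-1)*sqrt(1 - u/(2/5)): its argument vanishes at u = 2/5, a square-root branch point, modulus 2/5.
The radius of convergence is the smallest modulus among the singular points: 2/5.


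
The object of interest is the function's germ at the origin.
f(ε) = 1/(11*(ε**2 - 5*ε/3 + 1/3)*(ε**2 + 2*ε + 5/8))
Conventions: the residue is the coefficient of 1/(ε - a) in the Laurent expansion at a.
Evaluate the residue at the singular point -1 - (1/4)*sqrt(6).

The factor ε**2 + 2*ε + 5/8 splits as (ε - a)(ε - a') with a = -1 - (1/4)*sqrt(6), a' = -1 + (1/4)*sqrt(6). At the order-1 pole a set g(ε) = (ε - a)*f(ε) = [1/(11*(ε**2 - 5*ε/3 + 1/3))] / (ε - a').
Simple pole: residue = g(a) at a = -1 - (1/4)*sqrt(6), which is 32/1219 - (216/13409)*sqrt(6).

The residue is 32/1219 - (216/13409)*sqrt(6).


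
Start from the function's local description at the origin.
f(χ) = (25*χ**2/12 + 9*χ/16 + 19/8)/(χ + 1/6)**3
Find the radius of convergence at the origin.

The radius of convergence is 1/6.

Denominator factor (χ + 1/6)^3: pole of order 3 at -1/6, modulus 1/6.
The radius of convergence is the smallest modulus among the singular points: 1/6.


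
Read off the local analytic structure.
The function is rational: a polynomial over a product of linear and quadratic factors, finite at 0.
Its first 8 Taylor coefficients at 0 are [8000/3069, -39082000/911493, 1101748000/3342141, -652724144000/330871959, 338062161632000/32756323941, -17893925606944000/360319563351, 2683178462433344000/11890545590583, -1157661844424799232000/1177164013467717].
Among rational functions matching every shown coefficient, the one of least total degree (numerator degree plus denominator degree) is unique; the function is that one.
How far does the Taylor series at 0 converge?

The radius of convergence is 3/10.

No rational of total degree below 5 reproduces all 8 coefficients; solving the [1/4] Pade equations on them gives f(ε) = (25*ε/36 - 3/31)/((ε - 11/8)*(ε + 3/10)**3), whose expansion matches every shown term.
Denominator factor (ε - 11/8): pole of order 1 at 11/8, modulus 11/8.
Denominator factor (ε + 3/10)^3: pole of order 3 at -3/10, modulus 3/10.
The radius of convergence is the smallest modulus among the singular points: 3/10.


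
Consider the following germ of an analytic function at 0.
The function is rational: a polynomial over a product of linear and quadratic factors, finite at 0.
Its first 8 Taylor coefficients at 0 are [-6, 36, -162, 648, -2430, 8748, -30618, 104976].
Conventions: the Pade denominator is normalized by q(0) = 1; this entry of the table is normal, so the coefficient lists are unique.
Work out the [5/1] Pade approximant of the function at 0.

Taylor coefficients needed (read off): a_0 = -6, a_1 = 36, a_2 = -162, a_3 = 648, a_4 = -2430, a_5 = 8748, a_6 = -30618.
Write the denominator as Q(β) = 1 + q1*β. Requiring Q*f - P = O(β^7) with deg P <= 5 kills the coefficients of β^6..β^6 in Q*f:
  β^6: a_6 + q1*a_5 = 0, i.e. -30618 + (8748)*q1 = 0.
Solving this linear system: q1 = 7/2.
The numerator is Q*f truncated at degree 5: P0 = a_0 = -6; P1 = a_1 + q1*a_0 = 15; P2 = a_2 + q1*a_1 = -36; P3 = a_3 + q1*a_2 = 81; P4 = a_4 + q1*a_3 = -162; P5 = a_5 + q1*a_4 = 243.

The Pade approximant has numerator coefficients [-6, 15, -36, 81, -162, 243]; denominator coefficients [1, 7/2].


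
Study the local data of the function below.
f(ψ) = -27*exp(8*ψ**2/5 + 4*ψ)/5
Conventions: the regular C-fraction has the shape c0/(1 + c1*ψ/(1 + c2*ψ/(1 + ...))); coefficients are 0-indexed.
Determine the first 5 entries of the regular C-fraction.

Taylor coefficients (expand at 0): a_0 = -27/5, a_1 = -108/5, a_2 = -1296/25, a_3 = -2304/25, a_4 = -16704/125.
c0 = a_0 = -27/5. Peel one level at a time: if S = 1 + c*ψ/S' with S'(0) = 1, then c is the ψ-coefficient of S and S' = c*ψ/(S - 1).
S_1 = c0/f = 1 + (-4)*ψ + (32/5)*ψ^2 + ...; c1 = -4.
S_2 = c1*ψ/(S_1 - 1) = 1 + (8/5)*ψ + (112/75)*ψ^2 + ...; c2 = 8/5.
S_3 = c2*ψ/(S_2 - 1) = 1 + (-14/15)*ψ + (26/45)*ψ^2 + ...; c3 = -14/15.
S_4 = c3*ψ/(S_3 - 1) = 1 + (13/21)*ψ + ...; c4 = 13/21.

The regular C-fraction coefficients are [-27/5, -4, 8/5, -14/15, 13/21].


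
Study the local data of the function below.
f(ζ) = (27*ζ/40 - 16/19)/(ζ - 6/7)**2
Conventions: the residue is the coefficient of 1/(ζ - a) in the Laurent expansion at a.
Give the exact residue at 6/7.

At the order-2 pole 6/7 set g(ζ) = (ζ - (6/7))^2*f(ζ) = 27*ζ/40 - 16/19.
Order-2 pole: residue = g'(a); g'(6/7) = 27/40, so the residue is 27/40.

The residue is 27/40.


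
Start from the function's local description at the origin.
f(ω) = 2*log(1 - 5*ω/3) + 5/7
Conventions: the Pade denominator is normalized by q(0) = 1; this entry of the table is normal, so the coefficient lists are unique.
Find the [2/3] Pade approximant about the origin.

The Pade approximant has numerator coefficients [5/7, -4630/987, 2655/658]; denominator coefficients [1, -268/141, 565/846, 175/3807].

Taylor coefficients needed (expand at 0): a_0 = 5/7, a_1 = -10/3, a_2 = -25/9, a_3 = -250/81, a_4 = -625/162, a_5 = -1250/243.
Write the denominator as Q(ω) = 1 + q1*ω + q2*ω^2 + q3*ω^3. Requiring Q*f - P = O(ω^6) with deg P <= 2 kills the coefficients of ω^3..ω^5 in Q*f:
  ω^3: a_3 + q1*a_2 + q2*a_1 + q3*a_0 = 0, i.e. -250/81 + (-25/9)*q1 + (-10/3)*q2 + (5/7)*q3 = 0.
  ω^4: a_4 + q1*a_3 + q2*a_2 + q3*a_1 = 0, i.e. -625/162 + (-250/81)*q1 + (-25/9)*q2 + (-10/3)*q3 = 0.
  ω^5: a_5 + q1*a_4 + q2*a_3 + q3*a_2 = 0, i.e. -1250/243 + (-625/162)*q1 + (-250/81)*q2 + (-25/9)*q3 = 0.
Solving this linear system: q1 = -268/141, q2 = 565/846, q3 = 175/3807.
The numerator is Q*f truncated at degree 2: P0 = a_0 = 5/7; P1 = a_1 + q1*a_0 = -4630/987; P2 = a_2 + q1*a_1 + q2*a_0 = 2655/658.


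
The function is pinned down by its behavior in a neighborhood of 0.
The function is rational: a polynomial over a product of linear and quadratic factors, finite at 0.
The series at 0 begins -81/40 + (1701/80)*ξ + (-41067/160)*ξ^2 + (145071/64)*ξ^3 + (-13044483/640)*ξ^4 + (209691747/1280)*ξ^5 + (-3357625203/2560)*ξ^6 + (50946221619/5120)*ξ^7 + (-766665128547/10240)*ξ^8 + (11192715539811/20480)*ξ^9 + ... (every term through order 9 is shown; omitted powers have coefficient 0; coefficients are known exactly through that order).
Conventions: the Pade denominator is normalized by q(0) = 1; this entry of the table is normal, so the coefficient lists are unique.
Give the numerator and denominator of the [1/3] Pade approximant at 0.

The Pade approximant has numerator coefficients [-81/40, 1041/760]; denominator coefficients [1, 10079/1026, -4036/171, -255535/684].

Taylor coefficients needed (read off): a_0 = -81/40, a_1 = 1701/80, a_2 = -41067/160, a_3 = 145071/64, a_4 = -13044483/640.
Write the denominator as Q(ξ) = 1 + q1*ξ + q2*ξ^2 + q3*ξ^3. Requiring Q*f - P = O(ξ^5) with deg P <= 1 kills the coefficients of ξ^2..ξ^4 in Q*f:
  ξ^2: a_2 + q1*a_1 + q2*a_0 = 0, i.e. -41067/160 + (1701/80)*q1 + (-81/40)*q2 = 0.
  ξ^3: a_3 + q1*a_2 + q2*a_1 + q3*a_0 = 0, i.e. 145071/64 + (-41067/160)*q1 + (1701/80)*q2 + (-81/40)*q3 = 0.
  ξ^4: a_4 + q1*a_3 + q2*a_2 + q3*a_1 = 0, i.e. -13044483/640 + (145071/64)*q1 + (-41067/160)*q2 + (1701/80)*q3 = 0.
Solving this linear system: q1 = 10079/1026, q2 = -4036/171, q3 = -255535/684.
The numerator is Q*f truncated at degree 1: P0 = a_0 = -81/40; P1 = a_1 + q1*a_0 = 1041/760.


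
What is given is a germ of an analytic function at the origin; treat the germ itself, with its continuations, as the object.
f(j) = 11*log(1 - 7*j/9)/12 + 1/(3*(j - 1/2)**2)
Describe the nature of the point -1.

Denominator factors: j - 1/2 = -3/2 at j = -1 — none vanishes.
Branch term log(1 - j/(9/7)): argument at -1 is 16/9, nonzero, so -1 is not its branch point (a point on a principal cut is still regular for the continued germ).
So the germ continues analytically to -1.

The point is a regular point.


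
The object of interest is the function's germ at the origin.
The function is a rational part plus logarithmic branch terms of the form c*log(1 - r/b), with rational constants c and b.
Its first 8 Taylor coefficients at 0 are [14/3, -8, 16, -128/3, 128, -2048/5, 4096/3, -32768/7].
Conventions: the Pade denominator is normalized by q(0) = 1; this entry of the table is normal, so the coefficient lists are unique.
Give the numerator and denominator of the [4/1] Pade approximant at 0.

The Pade approximant has numerator coefficients [14/3, 104/15, -48/5, 128/15, -128/15]; denominator coefficients [1, 16/5].

Taylor coefficients needed (read off): a_0 = 14/3, a_1 = -8, a_2 = 16, a_3 = -128/3, a_4 = 128, a_5 = -2048/5.
Write the denominator as Q(r) = 1 + q1*r. Requiring Q*f - P = O(r^6) with deg P <= 4 kills the coefficients of r^5..r^5 in Q*f:
  r^5: a_5 + q1*a_4 = 0, i.e. -2048/5 + (128)*q1 = 0.
Solving this linear system: q1 = 16/5.
The numerator is Q*f truncated at degree 4: P0 = a_0 = 14/3; P1 = a_1 + q1*a_0 = 104/15; P2 = a_2 + q1*a_1 = -48/5; P3 = a_3 + q1*a_2 = 128/15; P4 = a_4 + q1*a_3 = -128/15.


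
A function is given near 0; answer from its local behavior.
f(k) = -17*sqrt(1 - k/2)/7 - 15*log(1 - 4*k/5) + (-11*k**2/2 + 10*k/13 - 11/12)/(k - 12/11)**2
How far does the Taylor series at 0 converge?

The radius of convergence is 12/11.

Denominator factor (k - 12/11)^2: pole of order 2 at 12/11, modulus 12/11.
Branch term (-15)*log(1 - k/(5/4)): its argument vanishes at k = 5/4, a logarithmic branch point, modulus 5/4.
Branch term (-17/7)*sqrt(1 - k/(2)): its argument vanishes at k = 2, a square-root branch point, modulus 2.
The radius of convergence is the smallest modulus among the singular points: 12/11.


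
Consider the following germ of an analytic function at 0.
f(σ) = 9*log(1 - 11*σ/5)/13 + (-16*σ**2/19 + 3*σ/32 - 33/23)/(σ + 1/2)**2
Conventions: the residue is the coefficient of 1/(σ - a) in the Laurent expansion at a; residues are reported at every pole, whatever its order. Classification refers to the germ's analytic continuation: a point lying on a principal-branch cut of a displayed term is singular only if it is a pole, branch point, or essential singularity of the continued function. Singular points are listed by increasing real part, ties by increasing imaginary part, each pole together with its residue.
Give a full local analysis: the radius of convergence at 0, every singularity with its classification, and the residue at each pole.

Denominator factor (σ + 1/2)^2: pole of order 2 at -1/2, modulus 1/2.
Branch term (9/13)*log(1 - σ/(5/11)): its argument vanishes at σ = 5/11, a logarithmic branch point, modulus 5/11.
The radius of convergence is the smallest modulus among the singular points: 5/11.
The branch term is analytic at -1/2 and contributes nothing to the residue; only the rational part matters.
At the order-2 pole -1/2 set g(σ) = (σ - (-1/2))^2*(rational part) = -16*σ**2/19 + 3*σ/32 - 33/23.
Order-2 pole: residue = g'(a); g'(-1/2) = 569/608, so the residue is 569/608.
List the singular points by increasing real part (a conjugate pair: the negative imaginary part first).

Radius of convergence at 0: 5/11.
At -1/2: a pole of order 2; residue 569/608.
At 5/11: a logarithmic branch point.


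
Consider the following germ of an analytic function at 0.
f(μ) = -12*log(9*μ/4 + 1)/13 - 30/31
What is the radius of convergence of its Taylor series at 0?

Branch term (-12/13)*log(1 - μ/(-4/9)): its argument vanishes at μ = -4/9, a logarithmic branch point, modulus 4/9.
The radius of convergence is the smallest modulus among the singular points: 4/9.

The radius of convergence is 4/9.


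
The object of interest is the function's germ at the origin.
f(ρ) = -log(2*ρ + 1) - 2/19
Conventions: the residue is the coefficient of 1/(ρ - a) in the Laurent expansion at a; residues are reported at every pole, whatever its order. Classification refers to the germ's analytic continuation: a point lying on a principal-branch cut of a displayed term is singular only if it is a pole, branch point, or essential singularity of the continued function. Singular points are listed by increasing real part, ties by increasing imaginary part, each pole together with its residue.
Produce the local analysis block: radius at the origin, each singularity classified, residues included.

Branch term (-1)*log(1 - ρ/(-1/2)): its argument vanishes at ρ = -1/2, a logarithmic branch point, modulus 1/2.
The radius of convergence is the smallest modulus among the singular points: 1/2.

Radius of convergence at 0: 1/2.
At -1/2: a logarithmic branch point.


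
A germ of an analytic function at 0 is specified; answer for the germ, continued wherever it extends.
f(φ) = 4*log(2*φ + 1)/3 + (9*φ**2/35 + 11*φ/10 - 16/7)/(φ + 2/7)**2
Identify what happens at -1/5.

Denominator factors: φ + 2/7 = 3/35 at φ = -1/5 — none vanishes.
Branch term log(1 - φ/(-1/2)): argument at -1/5 is 3/5, nonzero, so -1/5 is not its branch point (a point on a principal cut is still regular for the continued germ).
So the germ continues analytically to -1/5.

The point is a regular point.


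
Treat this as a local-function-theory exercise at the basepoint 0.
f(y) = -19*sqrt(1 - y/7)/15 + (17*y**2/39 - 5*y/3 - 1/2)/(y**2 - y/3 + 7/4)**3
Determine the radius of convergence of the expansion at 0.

Denominator factor (y**2 - y/3 + 7/4)^3: discriminant -62/9, complex-conjugate roots (1/6) + ((1/6)*sqrt(62))*i and (1/6) - ((1/6)*sqrt(62))*i; poles of order 3, moduli (1/2)*sqrt(7) and (1/2)*sqrt(7).
Branch term (-19/15)*sqrt(1 - y/(7)): its argument vanishes at y = 7, a square-root branch point, modulus 7.
The radius of convergence is the smallest modulus among the singular points: (1/2)*sqrt(7).

The radius of convergence is (1/2)*sqrt(7).


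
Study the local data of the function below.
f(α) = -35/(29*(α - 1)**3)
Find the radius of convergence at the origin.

Denominator factor (α - 1)^3: pole of order 3 at 1, modulus 1.
The radius of convergence is the smallest modulus among the singular points: 1.

The radius of convergence is 1.


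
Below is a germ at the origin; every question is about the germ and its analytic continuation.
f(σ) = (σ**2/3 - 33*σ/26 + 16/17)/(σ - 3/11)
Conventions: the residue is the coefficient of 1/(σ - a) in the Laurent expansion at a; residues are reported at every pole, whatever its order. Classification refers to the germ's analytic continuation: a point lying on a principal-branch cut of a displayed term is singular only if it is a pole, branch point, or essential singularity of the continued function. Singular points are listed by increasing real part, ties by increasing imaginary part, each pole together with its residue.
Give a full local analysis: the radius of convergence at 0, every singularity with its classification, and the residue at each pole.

Radius of convergence at 0: 3/11.
At 3/11: a pole of order 1; residue 33149/53482.

Denominator factor (σ - 3/11): pole of order 1 at 3/11, modulus 3/11.
The radius of convergence is the smallest modulus among the singular points: 3/11.
At the order-1 pole 3/11 set g(σ) = (σ - (3/11))*f(σ) = σ**2/3 - 33*σ/26 + 16/17.
Simple pole: residue = g(a) at a = 3/11, which is 33149/53482.


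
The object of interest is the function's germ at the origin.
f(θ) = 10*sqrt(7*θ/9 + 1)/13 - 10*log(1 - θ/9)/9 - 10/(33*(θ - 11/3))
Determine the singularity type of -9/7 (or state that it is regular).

The point is an algebraic (square-root) branch point.

The term (10/13)*sqrt(1 - θ/(-9/7)) has argument 1 - -9/7/(-9/7) = 0 at -9/7: a square-root (algebraic, two-sheeted) branch point; the remaining terms are analytic or single-valued there.


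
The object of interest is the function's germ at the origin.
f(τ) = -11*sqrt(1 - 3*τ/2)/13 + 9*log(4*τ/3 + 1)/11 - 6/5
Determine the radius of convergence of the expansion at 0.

The radius of convergence is 2/3.

Branch term (-11/13)*sqrt(1 - τ/(2/3)): its argument vanishes at τ = 2/3, a square-root branch point, modulus 2/3.
Branch term (9/11)*log(1 - τ/(-3/4)): its argument vanishes at τ = -3/4, a logarithmic branch point, modulus 3/4.
The radius of convergence is the smallest modulus among the singular points: 2/3.


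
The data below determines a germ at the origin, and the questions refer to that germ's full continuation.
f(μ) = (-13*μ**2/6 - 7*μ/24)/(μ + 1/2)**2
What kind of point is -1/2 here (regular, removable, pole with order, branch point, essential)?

The denominator factor μ + 1/2 vanishes at -1/2 and appears to the power 2; the numerator there equals -19/48, nonzero, and no other factor vanishes.
Hence a pole whose order is the multiplicity, 2.

The point is a pole of order 2.


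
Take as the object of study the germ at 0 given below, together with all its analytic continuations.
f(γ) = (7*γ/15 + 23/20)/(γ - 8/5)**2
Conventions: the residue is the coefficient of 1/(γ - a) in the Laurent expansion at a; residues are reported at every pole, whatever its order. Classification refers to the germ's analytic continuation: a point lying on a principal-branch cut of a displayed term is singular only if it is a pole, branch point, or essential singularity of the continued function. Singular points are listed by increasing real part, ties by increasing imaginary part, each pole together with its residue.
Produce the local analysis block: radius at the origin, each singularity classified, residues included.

Denominator factor (γ - 8/5)^2: pole of order 2 at 8/5, modulus 8/5.
The radius of convergence is the smallest modulus among the singular points: 8/5.
At the order-2 pole 8/5 set g(γ) = (γ - (8/5))^2*f(γ) = 7*γ/15 + 23/20.
Order-2 pole: residue = g'(a); g'(8/5) = 7/15, so the residue is 7/15.

Radius of convergence at 0: 8/5.
At 8/5: a pole of order 2; residue 7/15.


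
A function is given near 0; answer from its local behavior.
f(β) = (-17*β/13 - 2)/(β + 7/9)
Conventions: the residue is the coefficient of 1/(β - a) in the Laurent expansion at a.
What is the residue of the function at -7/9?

At the order-1 pole -7/9 set g(β) = (β - (-7/9))*f(β) = -17*β/13 - 2.
Simple pole: residue = g(a) at a = -7/9, which is -115/117.

The residue is -115/117.


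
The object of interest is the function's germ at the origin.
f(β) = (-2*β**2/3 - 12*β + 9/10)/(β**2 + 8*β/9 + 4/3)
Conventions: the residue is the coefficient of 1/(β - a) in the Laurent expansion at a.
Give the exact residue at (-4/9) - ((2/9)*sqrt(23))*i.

The residue is (-154/27) + ((16667/24840)*sqrt(23))*i.

The factor β**2 + 8*β/9 + 4/3 splits as (β - a)(β - a') with a = (-4/9) - ((2/9)*sqrt(23))*i, a' = (-4/9) + ((2/9)*sqrt(23))*i. At the order-1 pole a set g(β) = (β - a)*f(β) = [-2*β**2/3 - 12*β + 9/10] / (β - a').
Simple pole: residue = g(a) at a = (-4/9) - ((2/9)*sqrt(23))*i, which is (-154/27) + ((16667/24840)*sqrt(23))*i.


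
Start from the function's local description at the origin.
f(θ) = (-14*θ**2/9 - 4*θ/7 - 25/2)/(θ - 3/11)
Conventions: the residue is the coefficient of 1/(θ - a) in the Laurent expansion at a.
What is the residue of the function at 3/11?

At the order-1 pole 3/11 set g(θ) = (θ - (3/11))*f(θ) = -14*θ**2/9 - 4*θ/7 - 25/2.
Simple pole: residue = g(a) at a = 3/11, which is -21635/1694.

The residue is -21635/1694.


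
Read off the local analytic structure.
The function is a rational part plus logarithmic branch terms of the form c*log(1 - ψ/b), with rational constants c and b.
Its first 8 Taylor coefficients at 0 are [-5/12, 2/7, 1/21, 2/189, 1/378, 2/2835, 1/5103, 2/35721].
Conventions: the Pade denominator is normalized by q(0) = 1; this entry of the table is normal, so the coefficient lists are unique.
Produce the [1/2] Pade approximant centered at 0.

Taylor coefficients needed (read off): a_0 = -5/12, a_1 = 2/7, a_2 = 1/21, a_3 = 2/189.
Write the denominator as Q(ψ) = 1 + q1*ψ + q2*ψ^2. Requiring Q*f - P = O(ψ^4) with deg P <= 1 kills the coefficients of ψ^2..ψ^3 in Q*f:
  ψ^2: a_2 + q1*a_1 + q2*a_0 = 0, i.e. 1/21 + (2/7)*q1 + (-5/12)*q2 = 0.
  ψ^3: a_3 + q1*a_2 + q2*a_1 = 0, i.e. 2/189 + (1/21)*q1 + (2/7)*q2 = 0.
Solving this linear system: q1 = -286/1611, q2 = -4/537.
The numerator is Q*f truncated at degree 1: P0 = a_0 = -5/12; P1 = a_1 + q1*a_0 = 24337/67662.

The Pade approximant has numerator coefficients [-5/12, 24337/67662]; denominator coefficients [1, -286/1611, -4/537].


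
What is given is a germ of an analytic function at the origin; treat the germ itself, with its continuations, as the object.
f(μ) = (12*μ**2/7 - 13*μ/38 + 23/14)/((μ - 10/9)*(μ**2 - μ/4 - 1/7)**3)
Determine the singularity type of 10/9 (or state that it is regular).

The point is a pole of order 1.

The denominator factor μ - 10/9 vanishes at 10/9 and appears to the power 1; the numerator there equals 3467/1026, nonzero, and no other factor vanishes.
Hence a pole whose order is the multiplicity, 1.


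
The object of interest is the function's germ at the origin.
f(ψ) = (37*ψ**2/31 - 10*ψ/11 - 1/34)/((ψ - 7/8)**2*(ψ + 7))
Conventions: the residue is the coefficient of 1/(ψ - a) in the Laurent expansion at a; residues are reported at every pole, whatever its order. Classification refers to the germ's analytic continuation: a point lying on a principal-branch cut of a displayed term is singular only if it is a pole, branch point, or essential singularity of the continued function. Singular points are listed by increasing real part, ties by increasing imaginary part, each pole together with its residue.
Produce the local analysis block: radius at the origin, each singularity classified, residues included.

Denominator factor (ψ + 7): pole of order 1 at -7, modulus 7.
Denominator factor (ψ - 7/8)^2: pole of order 2 at 7/8, modulus 7/8.
The radius of convergence is the smallest modulus among the singular points: 7/8.
At the order-1 pole -7 set g(ψ) = (ψ - (-7))*f(ψ) = (37*ψ**2/31 - 10*ψ/11 - 1/34)/(ψ - 7/8)**2.
Simple pole: residue = g(a) at a = -7, which is 24048032/23008293.
At the order-2 pole 7/8 set g(ψ) = (ψ - (7/8))^2*f(ψ) = (37*ψ**2/31 - 10*ψ/11 - 1/34)/(ψ + 7).
Order-2 pole: residue = g'(a); g'(7/8) = 3413479/23008293, so the residue is 3413479/23008293.
List the singular points by increasing real part (a conjugate pair: the negative imaginary part first).

Radius of convergence at 0: 7/8.
At -7: a pole of order 1; residue 24048032/23008293.
At 7/8: a pole of order 2; residue 3413479/23008293.


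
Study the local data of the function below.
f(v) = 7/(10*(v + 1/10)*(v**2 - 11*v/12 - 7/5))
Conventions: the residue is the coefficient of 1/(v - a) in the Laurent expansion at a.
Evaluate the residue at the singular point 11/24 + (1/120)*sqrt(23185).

The residue is 210/779 - (2814/3612223)*sqrt(23185).

The factor v**2 - 11*v/12 - 7/5 splits as (v - a)(v - a') with a = 11/24 + (1/120)*sqrt(23185), a' = 11/24 - (1/120)*sqrt(23185). At the order-1 pole a set g(v) = (v - a)*f(v) = [7/(10*(v + 1/10))] / (v - a').
Simple pole: residue = g(a) at a = 11/24 + (1/120)*sqrt(23185), which is 210/779 - (2814/3612223)*sqrt(23185).


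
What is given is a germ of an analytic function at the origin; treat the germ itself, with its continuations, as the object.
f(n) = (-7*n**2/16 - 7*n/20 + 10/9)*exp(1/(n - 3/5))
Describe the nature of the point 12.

The point is a regular point.

There is no denominator, hence no pole anywhere.
The essential point of exp(1/(n - (3/5))) is 3/5, not 12.
So the germ continues analytically to 12.


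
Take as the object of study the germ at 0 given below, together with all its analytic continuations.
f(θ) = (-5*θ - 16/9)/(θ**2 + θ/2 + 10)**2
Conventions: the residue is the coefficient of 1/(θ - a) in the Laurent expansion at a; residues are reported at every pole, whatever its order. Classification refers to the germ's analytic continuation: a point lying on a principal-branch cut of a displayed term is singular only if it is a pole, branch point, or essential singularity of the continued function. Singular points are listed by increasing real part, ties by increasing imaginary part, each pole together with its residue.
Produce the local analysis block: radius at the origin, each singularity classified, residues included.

Denominator factor (θ**2 + θ/2 + 10)^2: discriminant -159/4, complex-conjugate roots (-1/4) + ((1/4)*sqrt(159))*i and (-1/4) - ((1/4)*sqrt(159))*i; poles of order 2, moduli sqrt(10) and sqrt(10).
The radius of convergence is the smallest modulus among the singular points: sqrt(10).
The factor θ**2 + θ/2 + 10 splits as (θ - a)(θ - a') with a = (-1/4) - ((1/4)*sqrt(159))*i, a' = (-1/4) + ((1/4)*sqrt(159))*i. At the order-2 pole a set g(θ) = (θ - a)^2*f(θ) = [-5*θ - 16/9] / (θ - a')^2.
Order-2 pole: residue = g'(a); g'((-1/4) - ((1/4)*sqrt(159))*i) = -((76/227529)*sqrt(159))*i, so the residue is -((76/227529)*sqrt(159))*i.
The factor θ**2 + θ/2 + 10 splits as (θ - a)(θ - a') with a = (-1/4) + ((1/4)*sqrt(159))*i, a' = (-1/4) - ((1/4)*sqrt(159))*i. At the order-2 pole a set g(θ) = (θ - a)^2*f(θ) = [-5*θ - 16/9] / (θ - a')^2.
Order-2 pole: residue = g'(a); g'((-1/4) + ((1/4)*sqrt(159))*i) = ((76/227529)*sqrt(159))*i, so the residue is ((76/227529)*sqrt(159))*i.
List the singular points by increasing real part (a conjugate pair: the negative imaginary part first).

Radius of convergence at 0: sqrt(10).
At (-1/4) - ((1/4)*sqrt(159))*i: a pole of order 2; residue -((76/227529)*sqrt(159))*i.
At (-1/4) + ((1/4)*sqrt(159))*i: a pole of order 2; residue ((76/227529)*sqrt(159))*i.


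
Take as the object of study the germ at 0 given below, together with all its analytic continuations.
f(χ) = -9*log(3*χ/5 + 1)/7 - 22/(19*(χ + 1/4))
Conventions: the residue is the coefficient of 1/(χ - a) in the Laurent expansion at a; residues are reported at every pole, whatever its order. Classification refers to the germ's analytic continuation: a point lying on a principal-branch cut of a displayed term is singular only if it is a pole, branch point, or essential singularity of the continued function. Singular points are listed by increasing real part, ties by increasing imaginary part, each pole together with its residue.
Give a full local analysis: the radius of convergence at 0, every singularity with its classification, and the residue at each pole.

Radius of convergence at 0: 1/4.
At -5/3: a logarithmic branch point.
At -1/4: a pole of order 1; residue -22/19.

Denominator factor (χ + 1/4): pole of order 1 at -1/4, modulus 1/4.
Branch term (-9/7)*log(1 - χ/(-5/3)): its argument vanishes at χ = -5/3, a logarithmic branch point, modulus 5/3.
The radius of convergence is the smallest modulus among the singular points: 1/4.
The branch term is analytic at -1/4 and contributes nothing to the residue; only the rational part matters.
At the order-1 pole -1/4 set g(χ) = (χ - (-1/4))*(rational part) = -22/19.
Simple pole: residue = g(a) at a = -1/4, which is -22/19.
List the singular points by increasing real part (a conjugate pair: the negative imaginary part first).


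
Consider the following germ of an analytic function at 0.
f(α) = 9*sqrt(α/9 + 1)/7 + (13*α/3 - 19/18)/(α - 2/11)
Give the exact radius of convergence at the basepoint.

The radius of convergence is 2/11.

Denominator factor (α - 2/11): pole of order 1 at 2/11, modulus 2/11.
Branch term (9/7)*sqrt(1 - α/(-9)): its argument vanishes at α = -9, a square-root branch point, modulus 9.
The radius of convergence is the smallest modulus among the singular points: 2/11.


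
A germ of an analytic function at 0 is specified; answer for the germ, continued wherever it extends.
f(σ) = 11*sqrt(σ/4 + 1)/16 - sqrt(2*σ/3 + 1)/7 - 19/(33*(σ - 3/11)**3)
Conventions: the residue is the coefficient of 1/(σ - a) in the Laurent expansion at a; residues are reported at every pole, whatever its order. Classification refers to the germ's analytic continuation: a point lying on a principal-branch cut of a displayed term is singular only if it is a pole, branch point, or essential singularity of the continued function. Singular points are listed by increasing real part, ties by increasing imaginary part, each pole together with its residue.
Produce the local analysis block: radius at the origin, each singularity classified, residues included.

Radius of convergence at 0: 3/11.
At -4: an algebraic (square-root) branch point.
At -3/2: an algebraic (square-root) branch point.
At 3/11: a pole of order 3; residue 0.

Denominator factor (σ - 3/11)^3: pole of order 3 at 3/11, modulus 3/11.
Branch term (-1/7)*sqrt(1 - σ/(-3/2)): its argument vanishes at σ = -3/2, a square-root branch point, modulus 3/2.
Branch term (11/16)*sqrt(1 - σ/(-4)): its argument vanishes at σ = -4, a square-root branch point, modulus 4.
The radius of convergence is the smallest modulus among the singular points: 3/11.
The branch terms are analytic at 3/11 and contribute nothing to the residue; only the rational part matters.
At the order-3 pole 3/11 set g(σ) = (σ - (3/11))^3*(rational part) = -19/33.
Order-3 pole: residue = g''(a)/2; g''(3/11) = 0, so the residue is 0.
List the singular points by increasing real part (a conjugate pair: the negative imaginary part first).


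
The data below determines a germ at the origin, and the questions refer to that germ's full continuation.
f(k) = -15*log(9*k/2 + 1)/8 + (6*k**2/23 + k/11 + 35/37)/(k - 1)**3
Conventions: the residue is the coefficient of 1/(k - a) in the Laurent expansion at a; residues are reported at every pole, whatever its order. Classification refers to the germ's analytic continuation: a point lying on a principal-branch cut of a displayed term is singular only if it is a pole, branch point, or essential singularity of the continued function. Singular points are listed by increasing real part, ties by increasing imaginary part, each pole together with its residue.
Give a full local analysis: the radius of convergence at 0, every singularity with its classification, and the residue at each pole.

Radius of convergence at 0: 2/9.
At -2/9: a logarithmic branch point.
At 1: a pole of order 3; residue 6/23.

Denominator factor (k - 1)^3: pole of order 3 at 1, modulus 1.
Branch term (-15/8)*log(1 - k/(-2/9)): its argument vanishes at k = -2/9, a logarithmic branch point, modulus 2/9.
The radius of convergence is the smallest modulus among the singular points: 2/9.
The branch term is analytic at 1 and contributes nothing to the residue; only the rational part matters.
At the order-3 pole 1 set g(k) = (k - (1))^3*(rational part) = 6*k**2/23 + k/11 + 35/37.
Order-3 pole: residue = g''(a)/2; g''(1) = 12/23, so the residue is 6/23.
List the singular points by increasing real part (a conjugate pair: the negative imaginary part first).


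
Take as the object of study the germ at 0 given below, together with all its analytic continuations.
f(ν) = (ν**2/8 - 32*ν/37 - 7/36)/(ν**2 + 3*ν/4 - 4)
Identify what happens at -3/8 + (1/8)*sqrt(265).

The point is a pole of order 1.

The denominator factor ν**2 + 3*ν/4 - 4 vanishes at -3/8 + (1/8)*sqrt(265) and appears to the power 1; the numerator there equals 56693/85248 - (1135/9472)*sqrt(265), nonzero, and no other factor vanishes.
Hence a pole whose order is the multiplicity, 1.
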